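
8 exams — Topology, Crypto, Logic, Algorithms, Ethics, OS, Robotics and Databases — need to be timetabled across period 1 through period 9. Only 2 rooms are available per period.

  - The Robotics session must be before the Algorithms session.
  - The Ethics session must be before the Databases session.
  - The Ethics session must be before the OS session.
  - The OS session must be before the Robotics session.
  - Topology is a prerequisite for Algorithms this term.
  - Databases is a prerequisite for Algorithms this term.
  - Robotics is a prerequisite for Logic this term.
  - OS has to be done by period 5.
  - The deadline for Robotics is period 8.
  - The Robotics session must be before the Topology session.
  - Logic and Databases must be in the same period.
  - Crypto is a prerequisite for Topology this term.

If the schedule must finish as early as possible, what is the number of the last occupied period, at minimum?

6

The precedence chain requires at least 5 distinct periods.
With at most 2 per period and 8 exams, at least 4 periods are needed.
Could 5 periods be enough, i.e. nothing placed later than period 5? No: OS's window within 5 periods is {period 1, period 2, period 3, period 4, period 5}; Robotics's window within 5 periods is {period 1, period 2, period 3, period 4, period 5}; OS must come after Ethics (at period 1 or later) → {period 2, period 3, period 4, period 5}; Ethics must come before OS (at period 5 or earlier) → {period 1, period 2, period 3, period 4}; Algorithms must come after Robotics (at period 1 or later) → {period 2, period 3, period 4, period 5}; Robotics must come before Algorithms (at period 5 or earlier) → {period 1, period 2, period 3, period 4}; Databases must come after Ethics (at period 1 or later) → {period 2, period 3, period 4, period 5}; Topology must come before Algorithms (at period 5 or earlier) → {period 1, period 2, period 3, period 4}; Topology must come after Robotics (at period 1 or later) → {period 2, period 3, period 4}; Robotics must come before Topology (at period 4 or earlier) → {period 1, period 2, period 3}; Robotics must come after OS (at period 2 or later) → {period 3}; Algorithms must come after Databases (at period 2 or later) → {period 3, period 4, period 5}; Databases must come before Algorithms (at period 5 or earlier) → {period 2, period 3, period 4}; Logic must come after Robotics (at period 3 or later) → {period 4, period 5}; Logic must be in the same period as Databases (in {period 2, period 3, period 4}) → {period 4}; Databases must be in the same period as Logic (in {period 4}) → {period 4}; Topology can't use period 4, already full with Logic and Databases (limit 2) → {period 2, period 3}; Topology must come after Robotics (at period 3 or later) → nothing is left.
So 5 periods is not enough.
6 works (last occupied period: period 6): for example Topology=period 4, Ethics=period 1, Algorithms=period 6, Logic=period 5, OS=period 2, Databases=period 5, Crypto=period 1, Robotics=period 3.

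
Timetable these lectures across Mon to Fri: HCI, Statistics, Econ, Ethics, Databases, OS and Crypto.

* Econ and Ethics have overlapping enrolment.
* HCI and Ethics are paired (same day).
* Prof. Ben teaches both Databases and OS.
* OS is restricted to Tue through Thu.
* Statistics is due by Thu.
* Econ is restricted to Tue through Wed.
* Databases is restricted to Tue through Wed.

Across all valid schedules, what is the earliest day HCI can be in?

HCI at Mon is achievable: HCI=Mon; OS=Wed; Ethics=Mon; Statistics=Mon; Econ=Tue; Crypto=Mon; Databases=Tue.

Mon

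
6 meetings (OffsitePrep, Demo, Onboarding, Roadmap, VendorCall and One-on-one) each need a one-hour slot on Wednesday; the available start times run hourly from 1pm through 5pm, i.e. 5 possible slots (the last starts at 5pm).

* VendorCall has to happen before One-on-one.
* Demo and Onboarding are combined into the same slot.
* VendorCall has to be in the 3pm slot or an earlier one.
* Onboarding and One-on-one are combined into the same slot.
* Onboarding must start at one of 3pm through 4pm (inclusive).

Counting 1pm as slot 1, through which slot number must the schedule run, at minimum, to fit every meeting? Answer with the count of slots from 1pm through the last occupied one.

The precedence chain requires at least 2 distinct slots.
Onboarding can't be placed before 3pm — that is slot 3 counting from 1pm — so the schedule must run through at least 3 slots.
3 works (last occupied slot: 3pm): for example Demo in 3pm, Roadmap in 1pm, Onboarding in 3pm, OffsitePrep in 1pm, VendorCall in 1pm, One-on-one in 3pm.

3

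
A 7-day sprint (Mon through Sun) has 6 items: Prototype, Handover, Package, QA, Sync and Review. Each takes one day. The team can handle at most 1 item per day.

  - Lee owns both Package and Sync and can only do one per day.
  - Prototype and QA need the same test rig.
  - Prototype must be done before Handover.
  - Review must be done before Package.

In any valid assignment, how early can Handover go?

Tue

Precedence pushes Handover to at least Tue.
Handover at Tue is achievable: Handover in Tue, Sync in Sat, Prototype in Mon, QA in Fri, Review in Wed, Package in Thu.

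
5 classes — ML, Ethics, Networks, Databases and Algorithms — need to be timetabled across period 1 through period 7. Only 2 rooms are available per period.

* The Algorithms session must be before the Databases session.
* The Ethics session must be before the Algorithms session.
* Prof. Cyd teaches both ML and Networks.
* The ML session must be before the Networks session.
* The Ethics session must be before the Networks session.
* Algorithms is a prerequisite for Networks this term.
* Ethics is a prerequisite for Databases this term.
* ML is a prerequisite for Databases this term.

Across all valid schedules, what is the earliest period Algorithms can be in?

Precedence pushes Algorithms to at least period 2; downstream work caps Algorithms at period 6.
Algorithms at period 2 is achievable: ML=period 1; Networks=period 3; Databases=period 3; Ethics=period 1; Algorithms=period 2.

period 2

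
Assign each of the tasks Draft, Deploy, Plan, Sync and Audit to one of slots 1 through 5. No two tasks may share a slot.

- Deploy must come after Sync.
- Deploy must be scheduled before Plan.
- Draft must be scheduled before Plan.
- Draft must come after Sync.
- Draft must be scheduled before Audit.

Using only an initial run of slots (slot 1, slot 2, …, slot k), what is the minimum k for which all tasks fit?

The precedence chain requires at least 3 distinct slots.
With at most 1 per slot and 5 tasks, at least 5 slots are needed.
5 works (last occupied slot: 5): for example Audit -> 5; Draft -> 2; Sync -> 1; Plan -> 4; Deploy -> 3.

5 slots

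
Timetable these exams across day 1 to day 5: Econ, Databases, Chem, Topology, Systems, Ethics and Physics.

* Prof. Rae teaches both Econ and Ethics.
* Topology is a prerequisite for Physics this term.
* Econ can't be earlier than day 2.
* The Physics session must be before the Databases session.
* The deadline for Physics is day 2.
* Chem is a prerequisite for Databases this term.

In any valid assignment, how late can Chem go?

day 4

Downstream work caps Chem at day 4.
Chem at day 4 is achievable: Systems -> day 1; Physics -> day 2; Econ -> day 2; Databases -> day 5; Ethics -> day 1; Chem -> day 4; Topology -> day 1.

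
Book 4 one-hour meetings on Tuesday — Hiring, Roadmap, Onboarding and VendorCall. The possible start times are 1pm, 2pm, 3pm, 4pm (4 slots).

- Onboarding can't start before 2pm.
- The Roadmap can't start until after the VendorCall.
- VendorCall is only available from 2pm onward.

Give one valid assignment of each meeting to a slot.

Roadmap -> 3pm; VendorCall -> 2pm; Onboarding -> 2pm; Hiring -> 1pm

Checking: VendorCall(2pm) before Roadmap(3pm); VendorCall=2pm in [2pm,4pm]; Onboarding=2pm in [2pm,4pm].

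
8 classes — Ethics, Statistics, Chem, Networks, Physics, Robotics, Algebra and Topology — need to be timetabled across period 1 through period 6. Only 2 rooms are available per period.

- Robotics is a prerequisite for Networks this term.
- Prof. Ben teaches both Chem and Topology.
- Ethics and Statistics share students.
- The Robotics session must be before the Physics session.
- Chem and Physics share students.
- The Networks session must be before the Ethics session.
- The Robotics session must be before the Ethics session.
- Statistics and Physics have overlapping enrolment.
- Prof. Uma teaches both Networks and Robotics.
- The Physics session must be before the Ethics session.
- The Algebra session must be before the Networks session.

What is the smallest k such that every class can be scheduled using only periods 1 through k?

The precedence chain requires at least 3 distinct periods.
With at most 2 per period and 8 classes, at least 4 periods are needed.
4 works (last occupied period: period 4): for example Ethics=period 3; Statistics=period 4; Chem=period 3; Robotics=period 1; Physics=period 2; Algebra=period 1; Topology=period 4; Networks=period 2.

4 periods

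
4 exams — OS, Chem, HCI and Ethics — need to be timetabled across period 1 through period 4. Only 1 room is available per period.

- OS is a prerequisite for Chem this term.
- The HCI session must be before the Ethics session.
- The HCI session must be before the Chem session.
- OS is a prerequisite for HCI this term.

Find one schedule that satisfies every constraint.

OS in period 1, Ethics in period 4, Chem in period 3, HCI in period 2

Checking: OS(period 1) before HCI(period 2); OS(period 1) before Chem(period 3); HCI(period 2) before Ethics(period 4); HCI(period 2) before Chem(period 3); max 1 per period (cap 1).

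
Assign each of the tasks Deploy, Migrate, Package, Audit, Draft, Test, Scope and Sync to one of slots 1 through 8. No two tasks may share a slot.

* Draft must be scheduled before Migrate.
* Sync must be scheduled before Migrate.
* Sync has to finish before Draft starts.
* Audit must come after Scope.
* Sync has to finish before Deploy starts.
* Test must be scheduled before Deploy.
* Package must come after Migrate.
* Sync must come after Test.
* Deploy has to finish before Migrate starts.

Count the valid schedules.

56

Splitting on Deploy: it can be 3 (10), 4 (18), 5 (18), 6 (10). Listing each branch's schedules as (Migrate, Package, Audit, Draft, Test, Scope, Sync):
Deploy=3: (5,6,8,4,1,7,2) (5,7,8,4,1,6,2) (5,8,7,4,1,6,2) (6,7,8,4,1,5,2) (6,7,8,5,1,4,2) (6,8,7,4,1,5,2) (6,8,7,5,1,4,2) (7,8,5,6,1,4,2) (7,8,6,4,1,5,2) (7,8,6,5,1,4,2) — 10.
Deploy=4: (5,6,8,3,1,7,2) (5,7,8,3,1,6,2) (5,8,7,3,1,6,2) (6,7,8,3,1,5,2) (6,7,8,5,1,2,3) (6,7,8,5,1,3,2) (6,7,8,5,2,1,3) (6,8,7,3,1,5,2) (6,8,7,5,1,2,3) (6,8,7,5,1,3,2) (6,8,7,5,2,1,3) (7,8,5,6,1,2,3) (7,8,5,6,1,3,2) (7,8,5,6,2,1,3) (7,8,6,3,1,5,2) (7,8,6,5,1,2,3) (7,8,6,5,1,3,2) (7,8,6,5,2,1,3) — 18.
Deploy=5: (6,7,8,3,1,4,2) (6,7,8,4,1,2,3) (6,7,8,4,1,3,2) (6,7,8,4,2,1,3) (6,8,7,3,1,4,2) (6,8,7,4,1,2,3) (6,8,7,4,1,3,2) (6,8,7,4,2,1,3) (7,8,2,6,3,1,4) (7,8,3,6,1,2,4) (7,8,3,6,2,1,4) (7,8,4,6,1,2,3) (7,8,4,6,1,3,2) (7,8,4,6,2,1,3) (7,8,6,3,1,4,2) (7,8,6,4,1,2,3) (7,8,6,4,1,3,2) (7,8,6,4,2,1,3) — 18.
Deploy=6: (7,8,2,5,3,1,4) (7,8,3,5,1,2,4) (7,8,3,5,2,1,4) (7,8,4,5,1,2,3) (7,8,4,5,1,3,2) (7,8,4,5,2,1,3) (7,8,5,3,1,4,2) (7,8,5,4,1,2,3) (7,8,5,4,1,3,2) (7,8,5,4,2,1,3) — 10.
Summing: 10 + 18 + 18 + 10 = 56.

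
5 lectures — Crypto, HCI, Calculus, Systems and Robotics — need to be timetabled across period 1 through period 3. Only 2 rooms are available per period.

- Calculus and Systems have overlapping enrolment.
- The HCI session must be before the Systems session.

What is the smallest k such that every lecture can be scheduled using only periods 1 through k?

The precedence chain requires at least 2 distinct periods.
With at most 2 per period and 5 lectures, at least 3 periods are needed.
3 works (last occupied period: period 3): for example Systems -> period 2; HCI -> period 1; Calculus -> period 3; Robotics -> period 2; Crypto -> period 1.

3 periods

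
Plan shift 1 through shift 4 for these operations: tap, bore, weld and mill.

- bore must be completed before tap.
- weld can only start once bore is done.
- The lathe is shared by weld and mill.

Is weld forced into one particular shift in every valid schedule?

weld can be shift 2 (e.g. tap -> shift 2; weld -> shift 2; bore -> shift 1; mill -> shift 1) or shift 3 (e.g. mill=shift 1, tap=shift 2, bore=shift 1, weld=shift 3).

No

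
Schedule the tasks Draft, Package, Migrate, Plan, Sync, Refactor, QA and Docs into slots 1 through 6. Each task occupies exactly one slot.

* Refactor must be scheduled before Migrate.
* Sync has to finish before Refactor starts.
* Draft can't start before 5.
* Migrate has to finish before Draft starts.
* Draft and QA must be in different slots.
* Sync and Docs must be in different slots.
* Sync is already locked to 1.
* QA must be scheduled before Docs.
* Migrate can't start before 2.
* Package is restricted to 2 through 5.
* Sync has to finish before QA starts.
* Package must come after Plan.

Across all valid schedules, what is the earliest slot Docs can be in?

Precedence pushes Docs to at least 3.
Docs at 3 is achievable: Docs=3, Draft=5, Migrate=3, Sync=1, Refactor=2, QA=2, Plan=1, Package=2.

3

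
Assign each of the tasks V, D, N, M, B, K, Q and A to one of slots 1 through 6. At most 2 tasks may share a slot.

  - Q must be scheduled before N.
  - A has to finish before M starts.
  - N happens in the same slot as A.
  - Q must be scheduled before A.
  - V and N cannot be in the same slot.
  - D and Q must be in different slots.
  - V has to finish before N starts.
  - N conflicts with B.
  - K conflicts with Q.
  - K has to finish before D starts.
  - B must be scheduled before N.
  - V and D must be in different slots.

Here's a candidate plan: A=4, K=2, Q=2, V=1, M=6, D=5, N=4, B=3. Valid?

K has to finish before D starts — holds.
N happens in the same slot as A — holds.
At most 2 tasks may share a slot — holds.
D and Q must be in different slots — holds.
Q must be scheduled before N — holds.
Q must be scheduled before A — holds.
V and N cannot be in the same slot — holds.
N conflicts with B — holds.
K conflicts with Q — violated.
V and D must be in different slots — holds.
V has to finish before N starts — holds.
B must be scheduled before N — holds.
A has to finish before M starts — holds.

Invalid. K conflicts with Q.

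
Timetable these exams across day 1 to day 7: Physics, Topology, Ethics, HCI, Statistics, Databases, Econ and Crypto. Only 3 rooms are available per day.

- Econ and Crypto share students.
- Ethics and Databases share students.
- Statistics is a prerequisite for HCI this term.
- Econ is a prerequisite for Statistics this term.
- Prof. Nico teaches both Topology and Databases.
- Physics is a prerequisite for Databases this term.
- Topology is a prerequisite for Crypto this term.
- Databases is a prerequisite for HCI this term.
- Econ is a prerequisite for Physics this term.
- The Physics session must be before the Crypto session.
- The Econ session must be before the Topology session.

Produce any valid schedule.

Ethics -> day 1, Physics -> day 2, Econ -> day 1, Topology -> day 2, Databases -> day 3, Crypto -> day 3, Statistics -> day 2, HCI -> day 4

Checking: Econ(day 1) before Topology(day 2); Econ(day 1) before Physics(day 2); Topology(day 2) before Crypto(day 3); Physics(day 2) before Databases(day 3); Databases(day 3) before HCI(day 4); Physics(day 2) before Crypto(day 3); Statistics(day 2) before HCI(day 4); Econ(day 1) before Statistics(day 2); Topology(day 2) != Databases(day 3); Econ(day 1) != Crypto(day 3); Ethics(day 1) != Databases(day 3); max 3 per day (cap 3).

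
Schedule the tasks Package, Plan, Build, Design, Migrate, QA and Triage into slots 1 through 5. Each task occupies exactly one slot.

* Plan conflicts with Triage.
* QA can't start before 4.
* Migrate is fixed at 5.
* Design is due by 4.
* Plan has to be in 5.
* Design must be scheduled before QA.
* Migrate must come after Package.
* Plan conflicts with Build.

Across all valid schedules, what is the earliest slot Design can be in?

1

Design's own window allows nothing later than 4.
Design at 1 is achievable: Build in 1; Design in 1; Package in 1; QA in 4; Plan in 5; Migrate in 5; Triage in 1.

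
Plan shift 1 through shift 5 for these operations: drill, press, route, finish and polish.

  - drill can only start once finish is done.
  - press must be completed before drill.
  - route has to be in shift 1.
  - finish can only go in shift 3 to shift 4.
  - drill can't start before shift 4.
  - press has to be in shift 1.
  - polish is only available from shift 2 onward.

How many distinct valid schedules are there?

Splitting on drill: it can be shift 4 (4), shift 5 (8). Listing each branch's schedules as (press, route, finish, polish) by shift number:
drill=shift 4: (1,1,3,2) (1,1,3,3) (1,1,3,4) (1,1,3,5) — 4.
drill=shift 5: (1,1,3,2) (1,1,3,3) (1,1,3,4) (1,1,3,5) (1,1,4,2) (1,1,4,3) (1,1,4,4) (1,1,4,5) — 8.
Summing: 4 + 8 = 12.

12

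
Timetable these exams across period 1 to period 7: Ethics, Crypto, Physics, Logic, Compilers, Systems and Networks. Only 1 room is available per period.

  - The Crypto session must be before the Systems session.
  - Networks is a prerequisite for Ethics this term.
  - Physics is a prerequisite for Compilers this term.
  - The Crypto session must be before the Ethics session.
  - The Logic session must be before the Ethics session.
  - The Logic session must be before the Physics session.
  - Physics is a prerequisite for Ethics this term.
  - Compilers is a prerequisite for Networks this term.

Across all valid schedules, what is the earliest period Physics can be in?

Precedence pushes Physics to at least period 2; downstream work caps Physics at period 4.
Physics at period 2 is achievable: Networks=period 5; Compilers=period 4; Crypto=period 3; Systems=period 7; Ethics=period 6; Physics=period 2; Logic=period 1.

period 2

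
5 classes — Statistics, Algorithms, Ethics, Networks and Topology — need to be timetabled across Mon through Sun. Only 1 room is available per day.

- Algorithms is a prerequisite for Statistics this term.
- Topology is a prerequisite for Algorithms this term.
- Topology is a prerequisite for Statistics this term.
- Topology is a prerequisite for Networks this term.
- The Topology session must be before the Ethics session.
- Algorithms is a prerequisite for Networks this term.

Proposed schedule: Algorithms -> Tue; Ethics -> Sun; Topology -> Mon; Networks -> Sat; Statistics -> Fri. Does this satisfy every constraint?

The Topology session must be before the Ethics session — holds.
Topology is a prerequisite for Algorithms this term — holds.
Algorithms is a prerequisite for Networks this term — holds.
Topology is a prerequisite for Networks this term — holds.
Algorithms is a prerequisite for Statistics this term — holds.
Only 1 room is available per day — holds.
Topology is a prerequisite for Statistics this term — holds.

Yes, all constraints hold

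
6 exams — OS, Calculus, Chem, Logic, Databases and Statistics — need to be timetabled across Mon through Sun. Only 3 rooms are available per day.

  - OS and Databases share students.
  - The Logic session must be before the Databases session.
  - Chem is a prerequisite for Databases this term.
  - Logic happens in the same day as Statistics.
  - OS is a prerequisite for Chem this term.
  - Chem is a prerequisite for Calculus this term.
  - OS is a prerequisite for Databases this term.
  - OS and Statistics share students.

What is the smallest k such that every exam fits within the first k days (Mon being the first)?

The precedence chain requires at least 3 distinct days.
With at most 3 per day and 6 exams, at least 2 days are needed.
3 works (last occupied day: Wed): for example OS in Mon, Databases in Wed, Logic in Tue, Chem in Tue, Statistics in Tue, Calculus in Wed.

3 days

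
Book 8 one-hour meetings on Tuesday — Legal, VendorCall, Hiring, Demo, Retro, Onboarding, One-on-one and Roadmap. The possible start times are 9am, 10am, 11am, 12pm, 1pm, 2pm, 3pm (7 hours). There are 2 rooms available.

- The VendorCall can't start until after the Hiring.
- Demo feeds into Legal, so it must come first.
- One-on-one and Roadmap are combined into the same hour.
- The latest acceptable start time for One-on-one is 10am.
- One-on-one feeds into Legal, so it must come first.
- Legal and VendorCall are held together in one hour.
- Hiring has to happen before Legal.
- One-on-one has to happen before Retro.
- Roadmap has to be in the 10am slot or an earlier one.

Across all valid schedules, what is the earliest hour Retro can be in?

Precedence pushes Retro to at least 10am.
Retro at 10am is achievable: VendorCall=12pm, Retro=10am, Onboarding=11am, Roadmap=9am, Legal=12pm, Demo=11am, Hiring=10am, One-on-one=9am.

10am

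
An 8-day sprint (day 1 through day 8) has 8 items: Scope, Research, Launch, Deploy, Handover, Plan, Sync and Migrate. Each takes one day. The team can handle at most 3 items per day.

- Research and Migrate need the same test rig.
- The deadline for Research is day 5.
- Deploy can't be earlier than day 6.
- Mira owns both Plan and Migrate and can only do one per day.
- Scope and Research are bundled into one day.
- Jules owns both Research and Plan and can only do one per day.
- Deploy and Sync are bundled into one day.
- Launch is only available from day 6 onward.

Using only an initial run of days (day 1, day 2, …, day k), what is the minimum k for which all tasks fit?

6

With at most 3 per day and 8 tasks, at least 3 days are needed.
Launch can't be placed before day 6, so the schedule must run through at least day 6.
6 works (last occupied day: day 6): for example Scope=day 1; Launch=day 6; Sync=day 6; Handover=day 1; Research=day 1; Migrate=day 3; Plan=day 2; Deploy=day 6.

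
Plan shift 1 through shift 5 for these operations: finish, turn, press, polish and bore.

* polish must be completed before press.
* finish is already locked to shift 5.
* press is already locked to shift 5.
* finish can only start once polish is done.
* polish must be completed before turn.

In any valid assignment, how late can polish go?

Downstream work caps polish at shift 4.
polish at shift 4 is achievable: press=shift 5, bore=shift 1, polish=shift 4, turn=shift 5, finish=shift 5.

shift 4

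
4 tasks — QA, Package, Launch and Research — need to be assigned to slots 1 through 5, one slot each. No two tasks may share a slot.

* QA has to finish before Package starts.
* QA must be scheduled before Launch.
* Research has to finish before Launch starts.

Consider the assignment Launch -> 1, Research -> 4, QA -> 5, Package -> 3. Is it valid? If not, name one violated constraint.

No. QA must be scheduled before Launch is not satisfied.

Research has to finish before Launch starts — violated.
QA has to finish before Package starts — violated.
QA must be scheduled before Launch — violated.
No two tasks may share a slot — holds.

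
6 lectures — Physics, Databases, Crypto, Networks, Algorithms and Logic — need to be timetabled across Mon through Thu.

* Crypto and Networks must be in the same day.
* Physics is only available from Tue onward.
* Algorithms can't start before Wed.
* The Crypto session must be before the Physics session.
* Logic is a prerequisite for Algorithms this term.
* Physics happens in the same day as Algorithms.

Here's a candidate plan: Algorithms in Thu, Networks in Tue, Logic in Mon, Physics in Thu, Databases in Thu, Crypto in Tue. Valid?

Physics is only available from Tue onward — holds.
Logic is a prerequisite for Algorithms this term — holds.
Algorithms can't start before Wed — holds.
The Crypto session must be before the Physics session — holds.
Crypto and Networks must be in the same day — holds.
Physics happens in the same day as Algorithms — holds.

Valid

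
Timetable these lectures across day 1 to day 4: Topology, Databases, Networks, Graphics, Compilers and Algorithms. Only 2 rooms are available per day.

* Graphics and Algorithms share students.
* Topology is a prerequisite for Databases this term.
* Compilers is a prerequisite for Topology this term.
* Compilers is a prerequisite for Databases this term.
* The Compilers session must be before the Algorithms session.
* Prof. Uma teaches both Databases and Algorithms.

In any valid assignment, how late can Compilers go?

day 2

Downstream work caps Compilers at day 2.
Compilers at day 2 is achievable: Topology in day 3; Compilers in day 2; Graphics in day 1; Databases in day 4; Algorithms in day 3; Networks in day 1.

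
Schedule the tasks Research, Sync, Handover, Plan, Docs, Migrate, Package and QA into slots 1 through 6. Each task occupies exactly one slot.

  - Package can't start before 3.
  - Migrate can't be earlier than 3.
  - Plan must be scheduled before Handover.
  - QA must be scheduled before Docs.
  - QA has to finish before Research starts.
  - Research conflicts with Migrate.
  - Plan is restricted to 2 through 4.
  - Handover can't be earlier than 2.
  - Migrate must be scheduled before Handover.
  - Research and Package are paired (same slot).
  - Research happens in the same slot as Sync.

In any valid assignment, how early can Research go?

3

Research must be in the same slot as Package, which can't be before 3, so Research is at least 3.
Research at 3 is achievable: Sync in 3, Plan in 2, Migrate in 4, Docs in 2, QA in 1, Research in 3, Package in 3, Handover in 5.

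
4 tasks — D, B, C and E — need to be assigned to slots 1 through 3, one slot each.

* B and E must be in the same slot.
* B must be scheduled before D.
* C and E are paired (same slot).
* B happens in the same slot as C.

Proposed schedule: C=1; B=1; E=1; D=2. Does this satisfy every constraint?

B happens in the same slot as C — holds.
B must be scheduled before D — holds.
B and E must be in the same slot — holds.
C and E are paired (same slot) — holds.

Yes, all constraints hold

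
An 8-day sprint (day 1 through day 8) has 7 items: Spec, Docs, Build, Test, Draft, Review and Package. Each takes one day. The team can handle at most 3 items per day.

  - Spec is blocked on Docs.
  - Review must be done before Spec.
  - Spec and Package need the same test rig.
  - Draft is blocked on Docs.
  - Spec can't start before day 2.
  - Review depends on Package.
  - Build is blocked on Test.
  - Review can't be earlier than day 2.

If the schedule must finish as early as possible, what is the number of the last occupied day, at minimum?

day 3

The precedence chain requires at least 3 distinct days.
With at most 3 per day and 7 work items, at least 3 days are needed.
3 works (last occupied day: day 3): for example Draft in day 2, Package in day 1, Test in day 1, Build in day 2, Docs in day 1, Spec in day 3, Review in day 2.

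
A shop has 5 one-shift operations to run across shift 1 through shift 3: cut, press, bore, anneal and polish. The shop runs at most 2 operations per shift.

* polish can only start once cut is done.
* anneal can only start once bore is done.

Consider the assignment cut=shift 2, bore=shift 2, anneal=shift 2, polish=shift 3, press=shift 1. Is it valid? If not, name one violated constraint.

Invalid. The shop runs at most 2 operations per shift.

polish can only start once cut is done — holds.
The shop runs at most 2 operations per shift — violated.
anneal can only start once bore is done — violated.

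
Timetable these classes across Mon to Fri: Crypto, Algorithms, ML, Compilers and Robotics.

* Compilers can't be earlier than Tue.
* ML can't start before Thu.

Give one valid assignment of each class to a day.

Crypto=Mon, Robotics=Mon, Compilers=Tue, ML=Thu, Algorithms=Mon

Checking: ML=Thu in [Thu,Fri]; Compilers=Tue in [Tue,Fri].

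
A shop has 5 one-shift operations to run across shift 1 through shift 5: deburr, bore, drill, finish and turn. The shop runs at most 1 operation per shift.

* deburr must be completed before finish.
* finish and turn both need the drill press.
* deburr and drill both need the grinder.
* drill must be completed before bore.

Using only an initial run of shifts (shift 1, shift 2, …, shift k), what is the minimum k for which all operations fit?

The precedence chain requires at least 2 distinct shifts.
With at most 1 per shift and 5 operations, at least 5 shifts are needed.
5 works (last occupied shift: shift 5): for example deburr in shift 1; drill in shift 2; turn in shift 5; finish in shift 4; bore in shift 3.

5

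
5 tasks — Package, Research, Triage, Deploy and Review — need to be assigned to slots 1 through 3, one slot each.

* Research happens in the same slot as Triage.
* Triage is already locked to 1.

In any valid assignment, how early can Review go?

1

Review at 1 is achievable: Package in 1, Research in 1, Review in 1, Deploy in 1, Triage in 1.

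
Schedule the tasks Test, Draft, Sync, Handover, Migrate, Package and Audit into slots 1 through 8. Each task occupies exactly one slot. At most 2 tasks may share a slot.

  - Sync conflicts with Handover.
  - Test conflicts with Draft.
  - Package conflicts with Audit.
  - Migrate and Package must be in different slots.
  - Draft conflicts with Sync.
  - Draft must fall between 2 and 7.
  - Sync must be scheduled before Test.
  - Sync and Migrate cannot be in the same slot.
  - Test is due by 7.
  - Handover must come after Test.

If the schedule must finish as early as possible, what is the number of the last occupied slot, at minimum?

The precedence chain requires at least 3 distinct slots.
With at most 2 per slot and 7 tasks, at least 4 slots are needed.
4 works (last occupied slot: 4): for example Test -> 3; Package -> 1; Sync -> 1; Draft -> 2; Handover -> 4; Migrate -> 2; Audit -> 3.

slot 4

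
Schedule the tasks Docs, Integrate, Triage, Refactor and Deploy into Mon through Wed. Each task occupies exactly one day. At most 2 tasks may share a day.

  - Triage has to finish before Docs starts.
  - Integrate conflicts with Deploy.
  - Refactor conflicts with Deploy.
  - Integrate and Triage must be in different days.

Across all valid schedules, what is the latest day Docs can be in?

Wed

Precedence pushes Docs to at least Tue.
Docs at Wed is achievable: Refactor in Mon; Triage in Mon; Docs in Wed; Deploy in Wed; Integrate in Tue.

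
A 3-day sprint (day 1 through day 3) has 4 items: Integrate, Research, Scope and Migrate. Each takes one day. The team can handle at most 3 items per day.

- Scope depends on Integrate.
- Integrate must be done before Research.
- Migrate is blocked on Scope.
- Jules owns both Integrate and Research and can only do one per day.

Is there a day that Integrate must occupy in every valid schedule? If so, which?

Downstream work caps Integrate at day 1.
So Integrate is pinned to day 1.

day 1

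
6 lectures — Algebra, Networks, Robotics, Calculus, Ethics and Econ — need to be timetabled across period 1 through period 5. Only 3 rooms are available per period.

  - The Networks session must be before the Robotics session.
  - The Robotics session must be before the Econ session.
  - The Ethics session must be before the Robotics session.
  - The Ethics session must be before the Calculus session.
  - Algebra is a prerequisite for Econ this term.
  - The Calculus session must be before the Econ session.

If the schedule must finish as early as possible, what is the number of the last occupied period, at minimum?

The precedence chain requires at least 3 distinct periods.
With at most 3 per period and 6 lectures, at least 2 periods are needed.
3 works (last occupied period: period 3): for example Ethics=period 1, Networks=period 1, Calculus=period 2, Algebra=period 1, Robotics=period 2, Econ=period 3.

period 3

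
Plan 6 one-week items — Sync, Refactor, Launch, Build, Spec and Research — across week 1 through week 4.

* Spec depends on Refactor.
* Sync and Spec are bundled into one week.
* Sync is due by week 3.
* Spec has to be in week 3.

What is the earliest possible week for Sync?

Sync must be in the same week as Spec, which can't be before week 3, so Sync is at least week 3; Sync's own window allows nothing later than week 3.
Sync at week 3 is achievable: Build=week 1, Refactor=week 1, Sync=week 3, Research=week 1, Launch=week 1, Spec=week 3.

week 3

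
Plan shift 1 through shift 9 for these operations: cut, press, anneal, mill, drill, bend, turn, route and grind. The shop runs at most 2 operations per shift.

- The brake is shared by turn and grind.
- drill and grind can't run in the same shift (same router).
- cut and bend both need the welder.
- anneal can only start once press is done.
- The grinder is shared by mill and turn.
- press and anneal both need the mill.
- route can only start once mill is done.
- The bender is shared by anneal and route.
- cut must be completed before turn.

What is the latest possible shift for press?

shift 8

Downstream work caps press at shift 8.
press at shift 8 is achievable: press=shift 8; anneal=shift 9; bend=shift 3; mill=shift 1; cut=shift 1; grind=shift 4; turn=shift 2; route=shift 2; drill=shift 3.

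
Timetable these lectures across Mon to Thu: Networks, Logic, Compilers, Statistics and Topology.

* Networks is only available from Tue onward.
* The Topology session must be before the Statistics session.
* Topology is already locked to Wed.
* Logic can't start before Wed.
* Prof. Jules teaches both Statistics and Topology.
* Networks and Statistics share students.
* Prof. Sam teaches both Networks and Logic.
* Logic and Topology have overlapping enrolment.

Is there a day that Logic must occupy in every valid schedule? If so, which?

Thu

Logic's window is Wed–Thu.
Topology is fixed at Wed, and Logic can't share a day with Topology.
So Logic must be Thu.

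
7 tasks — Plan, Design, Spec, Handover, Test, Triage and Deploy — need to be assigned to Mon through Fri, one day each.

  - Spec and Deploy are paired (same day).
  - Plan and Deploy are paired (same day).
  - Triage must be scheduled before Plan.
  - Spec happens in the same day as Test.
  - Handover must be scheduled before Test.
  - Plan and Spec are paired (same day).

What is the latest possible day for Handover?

Downstream work caps Handover at Thu.
Handover at Thu is achievable: Deploy in Fri; Handover in Thu; Test in Fri; Plan in Fri; Triage in Mon; Design in Mon; Spec in Fri.

Thu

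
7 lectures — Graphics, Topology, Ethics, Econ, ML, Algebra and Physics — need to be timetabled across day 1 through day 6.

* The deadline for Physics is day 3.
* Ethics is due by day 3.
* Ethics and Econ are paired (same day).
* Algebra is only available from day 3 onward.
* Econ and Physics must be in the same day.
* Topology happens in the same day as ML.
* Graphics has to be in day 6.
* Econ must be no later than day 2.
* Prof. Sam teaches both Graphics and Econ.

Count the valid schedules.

Splitting on Ethics: it can be day 1 (24), day 2 (24). Listing each branch's schedules as (Graphics, Topology, Econ, ML, Algebra, Physics) by day number:
Ethics=day 1: (6,1,1,1,3,1) (6,1,1,1,4,1) (6,1,1,1,5,1) (6,1,1,1,6,1) (6,2,1,2,3,1) (6,2,1,2,4,1) (6,2,1,2,5,1) (6,2,1,2,6,1) (6,3,1,3,3,1) (6,3,1,3,4,1) (6,3,1,3,5,1) (6,3,1,3,6,1) (6,4,1,4,3,1) (6,4,1,4,4,1) (6,4,1,4,5,1) (6,4,1,4,6,1) (6,5,1,5,3,1) (6,5,1,5,4,1) (6,5,1,5,5,1) (6,5,1,5,6,1) (6,6,1,6,3,1) (6,6,1,6,4,1) (6,6,1,6,5,1) (6,6,1,6,6,1) — 24.
Ethics=day 2: (6,1,2,1,3,2) (6,1,2,1,4,2) (6,1,2,1,5,2) (6,1,2,1,6,2) (6,2,2,2,3,2) (6,2,2,2,4,2) (6,2,2,2,5,2) (6,2,2,2,6,2) (6,3,2,3,3,2) (6,3,2,3,4,2) (6,3,2,3,5,2) (6,3,2,3,6,2) (6,4,2,4,3,2) (6,4,2,4,4,2) (6,4,2,4,5,2) (6,4,2,4,6,2) (6,5,2,5,3,2) (6,5,2,5,4,2) (6,5,2,5,5,2) (6,5,2,5,6,2) (6,6,2,6,3,2) (6,6,2,6,4,2) (6,6,2,6,5,2) (6,6,2,6,6,2) — 24.
Summing: 24 + 24 = 48.

48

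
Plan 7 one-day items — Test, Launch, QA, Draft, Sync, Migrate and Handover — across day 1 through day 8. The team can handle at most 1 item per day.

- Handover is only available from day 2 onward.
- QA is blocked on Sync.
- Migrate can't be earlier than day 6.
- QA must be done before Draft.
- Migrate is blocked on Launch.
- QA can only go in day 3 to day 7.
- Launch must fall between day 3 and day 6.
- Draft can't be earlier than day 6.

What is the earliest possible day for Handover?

day 2

Handover is available from day 2.
Handover at day 2 is achievable: Migrate -> day 7, Draft -> day 6, Test -> day 5, Launch -> day 3, Handover -> day 2, Sync -> day 1, QA -> day 4.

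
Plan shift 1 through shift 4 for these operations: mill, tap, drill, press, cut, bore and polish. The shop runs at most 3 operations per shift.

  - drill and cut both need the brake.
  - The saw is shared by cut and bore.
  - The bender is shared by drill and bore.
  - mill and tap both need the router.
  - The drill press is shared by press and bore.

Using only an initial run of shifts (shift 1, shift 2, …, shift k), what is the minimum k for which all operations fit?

3 shifts

With at most 3 per shift and 7 operations, at least 3 shifts are needed.
3 works (last occupied shift: shift 3): for example mill in shift 1, tap in shift 2, cut in shift 2, drill in shift 1, press in shift 1, bore in shift 3, polish in shift 2.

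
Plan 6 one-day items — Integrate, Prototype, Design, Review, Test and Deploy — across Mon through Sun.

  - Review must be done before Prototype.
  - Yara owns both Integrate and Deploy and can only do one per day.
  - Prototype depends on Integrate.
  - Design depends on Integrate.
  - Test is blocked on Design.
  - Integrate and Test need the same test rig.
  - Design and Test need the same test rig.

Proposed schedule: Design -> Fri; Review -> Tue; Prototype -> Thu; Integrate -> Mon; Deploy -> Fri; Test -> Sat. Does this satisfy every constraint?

Yes

Review must be done before Prototype — holds.
Design depends on Integrate — holds.
Test is blocked on Design — holds.
Integrate and Test need the same test rig — holds.
Design and Test need the same test rig — holds.
Prototype depends on Integrate — holds.
Yara owns both Integrate and Deploy and can only do one per day — holds.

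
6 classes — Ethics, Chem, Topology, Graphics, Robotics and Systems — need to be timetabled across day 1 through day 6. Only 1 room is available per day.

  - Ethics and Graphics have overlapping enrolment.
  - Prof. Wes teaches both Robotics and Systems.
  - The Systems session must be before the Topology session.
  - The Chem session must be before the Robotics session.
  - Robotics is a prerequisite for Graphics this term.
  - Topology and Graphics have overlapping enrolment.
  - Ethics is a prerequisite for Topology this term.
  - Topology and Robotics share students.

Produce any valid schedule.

Ethics=day 1, Graphics=day 6, Systems=day 2, Chem=day 4, Robotics=day 5, Topology=day 3

Checking: Chem(day 4) before Robotics(day 5); Ethics(day 1) before Topology(day 3); Systems(day 2) before Topology(day 3); Robotics(day 5) before Graphics(day 6); Ethics(day 1) != Graphics(day 6); Topology(day 3) != Graphics(day 6); Topology(day 3) != Robotics(day 5); Robotics(day 5) != Systems(day 2); max 1 per day (cap 1).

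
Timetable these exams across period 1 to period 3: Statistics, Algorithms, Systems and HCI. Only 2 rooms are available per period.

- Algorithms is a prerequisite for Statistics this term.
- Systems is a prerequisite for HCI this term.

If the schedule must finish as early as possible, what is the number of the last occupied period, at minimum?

The precedence chain requires at least 2 distinct periods.
With at most 2 per period and 4 exams, at least 2 periods are needed.
2 works (last occupied period: period 2): for example Systems=period 1, Statistics=period 2, Algorithms=period 1, HCI=period 2.

period 2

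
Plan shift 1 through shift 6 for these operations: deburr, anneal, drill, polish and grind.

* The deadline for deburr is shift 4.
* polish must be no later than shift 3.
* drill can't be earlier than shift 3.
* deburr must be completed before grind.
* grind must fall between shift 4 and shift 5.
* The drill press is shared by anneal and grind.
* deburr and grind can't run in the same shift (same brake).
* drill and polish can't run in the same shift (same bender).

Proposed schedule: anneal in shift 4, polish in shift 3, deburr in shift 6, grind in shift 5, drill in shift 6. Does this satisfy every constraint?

Invalid. The deadline for deburr is shift 4.

The drill press is shared by anneal and grind — holds.
deburr and grind can't run in the same shift (same brake) — holds.
drill and polish can't run in the same shift (same bender) — holds.
deburr must be completed before grind — violated.
The deadline for deburr is shift 4 — violated.
drill can't be earlier than shift 3 — holds.
polish must be no later than shift 3 — holds.
grind must fall between shift 4 and shift 5 — holds.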